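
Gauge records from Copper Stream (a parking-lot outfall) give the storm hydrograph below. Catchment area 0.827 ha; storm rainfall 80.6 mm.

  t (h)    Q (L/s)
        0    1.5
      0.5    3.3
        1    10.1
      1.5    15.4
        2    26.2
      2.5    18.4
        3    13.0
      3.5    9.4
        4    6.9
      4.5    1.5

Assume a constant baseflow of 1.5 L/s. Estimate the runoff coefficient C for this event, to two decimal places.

C ≈ 0.24

ΣQ_DR = 90.70 L/s; V = ΣQ_DR·Δt = 1.633 × 10^5 L.
Runoff depth d = V / A = 19.74 mm.
C = d / P = 19.74 / 80.6 = 0.24.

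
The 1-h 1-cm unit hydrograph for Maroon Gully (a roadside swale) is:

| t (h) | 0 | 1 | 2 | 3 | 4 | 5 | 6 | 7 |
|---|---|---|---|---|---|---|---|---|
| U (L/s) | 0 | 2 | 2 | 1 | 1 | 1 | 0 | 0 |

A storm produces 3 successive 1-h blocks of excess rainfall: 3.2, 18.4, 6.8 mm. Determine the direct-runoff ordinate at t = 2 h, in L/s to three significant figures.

By discrete convolution, Q_j = Σ (P_i / 10 mm) · U_{j−i}.
At t = 2 h (j=2): Q = (3.2/10)·2 + (18.4/10)·2 + (6.8/10)·0 = 4.32 L/s.

Q ≈ 4.32 L/s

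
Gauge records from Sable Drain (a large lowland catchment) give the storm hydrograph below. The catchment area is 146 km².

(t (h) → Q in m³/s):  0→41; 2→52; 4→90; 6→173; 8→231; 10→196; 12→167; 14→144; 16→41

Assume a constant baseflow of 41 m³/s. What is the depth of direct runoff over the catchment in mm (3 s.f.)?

d ≈ 37.8 mm

Direct runoff: 0.0, 11.0, 49.0, 132.0, 190.0, 155.0, 126.0, 103.0, 0.0 m³/s; ΣQ_DR = 766.0 m³/s.
V = ΣQ_DR · Δt = 766.0 × 7200 s = 5.515 × 10^6 m³.
Over A = 146 km², depth = V / A = 37.8 mm.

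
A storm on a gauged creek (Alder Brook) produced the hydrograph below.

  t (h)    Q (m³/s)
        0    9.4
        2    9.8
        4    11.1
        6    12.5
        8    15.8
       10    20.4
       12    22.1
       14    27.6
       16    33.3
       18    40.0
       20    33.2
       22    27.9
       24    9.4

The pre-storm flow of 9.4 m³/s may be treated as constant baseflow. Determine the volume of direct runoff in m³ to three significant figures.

Direct-runoff ordinates (Q − Q_b): 0.0, 0.4, 1.7, 3.1, 6.4, 11.0, 12.7, 18.2, 23.9, 30.6, 23.8, 18.5, 0.0 m³/s.
ΣQ_DR = 150.3 m³/s.
With Δt = 2 h = 7200 s, V = ΣQ_DR · Δt = 150.3 × 7200 = 1.08 × 10^6 m³.

V ≈ 1.08 × 10^6 m³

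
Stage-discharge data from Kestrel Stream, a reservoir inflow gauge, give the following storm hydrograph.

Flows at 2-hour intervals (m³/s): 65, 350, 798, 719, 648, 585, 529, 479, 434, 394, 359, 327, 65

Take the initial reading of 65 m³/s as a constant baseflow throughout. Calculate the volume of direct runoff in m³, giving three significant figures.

Direct-runoff ordinates (Q − Q_b): 0.0, 285.0, 733.0, 654.0, 583.0, 520.0, 464.0, 414.0, 369.0, 329.0, 294.0, 262.0, 0.0 m³/s.
ΣQ_DR = 4907 m³/s.
With Δt = 2 h = 7200 s, V = ΣQ_DR · Δt = 4907 × 7200 = 3.53 × 10^7 m³.

V ≈ 3.53 × 10^7 m³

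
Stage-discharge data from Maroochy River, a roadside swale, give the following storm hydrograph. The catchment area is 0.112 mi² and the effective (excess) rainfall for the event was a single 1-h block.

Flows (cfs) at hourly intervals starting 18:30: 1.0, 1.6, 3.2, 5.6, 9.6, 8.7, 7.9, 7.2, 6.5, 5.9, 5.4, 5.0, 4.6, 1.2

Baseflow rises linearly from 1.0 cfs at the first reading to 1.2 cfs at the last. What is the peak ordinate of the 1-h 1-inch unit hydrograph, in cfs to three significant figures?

U_p ≈ 10.6 cfs

Direct runoff: 0.00, 0.58, 2.17, 4.55, 8.54, 7.62, 6.81, 6.09, 5.38, 4.76, 4.25, 3.83, 3.42, 0.00 cfs; ΣQ_DR = 58.00 cfs, peak = 8.54 cfs.
Runoff depth d = ΣQ_DR·Δt / A = 58.00 × 3600 / (0.112 mi²) = 0.8025 in.
The 1-inch UH is the DRH scaled by (1 in)/d, so U_p = 8.54 × 1/0.8025 = 10.6 cfs.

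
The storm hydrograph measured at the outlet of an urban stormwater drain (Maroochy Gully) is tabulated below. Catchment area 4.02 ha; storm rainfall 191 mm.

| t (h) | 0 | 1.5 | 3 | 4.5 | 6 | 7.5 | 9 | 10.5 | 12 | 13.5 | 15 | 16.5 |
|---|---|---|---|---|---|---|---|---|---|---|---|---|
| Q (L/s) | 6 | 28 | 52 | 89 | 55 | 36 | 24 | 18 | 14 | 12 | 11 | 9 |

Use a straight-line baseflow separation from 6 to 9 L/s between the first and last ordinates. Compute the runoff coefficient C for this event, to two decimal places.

ΣQ_DR = 264.0 L/s; V = ΣQ_DR·Δt = 1.426 × 10^6 L.
Runoff depth d = V / A = 35.46 mm.
C = d / P = 35.46 / 191 = 0.19.

C ≈ 0.19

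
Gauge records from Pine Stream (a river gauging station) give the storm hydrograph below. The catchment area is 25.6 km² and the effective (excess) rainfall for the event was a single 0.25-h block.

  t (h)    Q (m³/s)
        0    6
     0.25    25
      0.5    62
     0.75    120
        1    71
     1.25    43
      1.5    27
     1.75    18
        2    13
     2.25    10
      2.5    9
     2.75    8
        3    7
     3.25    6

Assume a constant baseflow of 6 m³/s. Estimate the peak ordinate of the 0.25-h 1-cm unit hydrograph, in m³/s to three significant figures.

U_p ≈ 95.1 m³/s

Direct runoff: 0.0, 19.0, 56.0, 114.0, 65.0, 37.0, 21.0, 12.0, 7.0, 4.0, 3.0, 2.0, 1.0, 0.0 m³/s; ΣQ_DR = 341.0 m³/s, peak = 114.0 m³/s.
Runoff depth d = ΣQ_DR·Δt / A = 341.0 × 900 / (25.6 km²) = 11.99 mm.
The 1-cm UH is the DRH scaled by (10 mm)/d, so U_p = 114.0 × 10/11.99 = 95.1 m³/s.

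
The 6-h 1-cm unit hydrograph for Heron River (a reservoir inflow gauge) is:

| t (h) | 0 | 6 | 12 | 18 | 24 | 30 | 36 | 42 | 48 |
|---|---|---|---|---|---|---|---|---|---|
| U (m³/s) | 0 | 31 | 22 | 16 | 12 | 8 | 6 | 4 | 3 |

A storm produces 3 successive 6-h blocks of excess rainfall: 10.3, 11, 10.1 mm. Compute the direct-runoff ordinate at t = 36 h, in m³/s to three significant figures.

Q ≈ 27.1 m³/s

By discrete convolution, Q_j = Σ (P_i / 10 mm) · U_{j−i}.
At t = 36 h (j=6): Q = (10.3/10)·6 + (11/10)·8 + (10.1/10)·12 = 27.1 m³/s.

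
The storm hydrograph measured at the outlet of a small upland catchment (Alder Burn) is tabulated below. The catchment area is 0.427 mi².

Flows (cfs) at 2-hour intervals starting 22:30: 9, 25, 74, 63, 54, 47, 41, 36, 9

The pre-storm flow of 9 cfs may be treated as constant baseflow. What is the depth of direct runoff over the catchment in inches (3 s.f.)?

d ≈ 2.01 in

Direct runoff: 0.0, 16.0, 65.0, 54.0, 45.0, 38.0, 32.0, 27.0, 0.0 cfs; ΣQ_DR = 277.0 cfs.
V = ΣQ_DR · Δt = 277.0 × 7200 s = 1.994 × 10^6 ft³.
Over A = 0.427 mi², depth = V / A = 2.01 in.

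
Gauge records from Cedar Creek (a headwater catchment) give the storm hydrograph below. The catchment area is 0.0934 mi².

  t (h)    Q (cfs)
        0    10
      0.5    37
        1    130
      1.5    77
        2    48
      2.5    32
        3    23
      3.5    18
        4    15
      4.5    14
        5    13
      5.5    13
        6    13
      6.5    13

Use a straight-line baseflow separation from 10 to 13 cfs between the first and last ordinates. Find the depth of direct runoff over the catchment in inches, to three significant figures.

Direct runoff: 0.00, 26.77, 119.54, 66.31, 37.08, 20.85, 11.62, 6.38, 3.15, 1.92, 0.69, 0.46, 0.23, 0.00 cfs; ΣQ_DR = 295.0 cfs.
V = ΣQ_DR · Δt = 295.0 × 1800 s = 5.310 × 10^5 ft³.
Over A = 0.0934 mi², depth = V / A = 2.45 in.

d ≈ 2.45 in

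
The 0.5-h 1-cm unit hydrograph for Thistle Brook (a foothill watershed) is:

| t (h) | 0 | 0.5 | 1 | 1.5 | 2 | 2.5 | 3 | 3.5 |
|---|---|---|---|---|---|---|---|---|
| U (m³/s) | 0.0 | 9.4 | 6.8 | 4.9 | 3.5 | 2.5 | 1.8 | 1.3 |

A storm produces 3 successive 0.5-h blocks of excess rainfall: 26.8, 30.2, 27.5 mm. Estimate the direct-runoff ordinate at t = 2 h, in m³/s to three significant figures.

By discrete convolution, Q_j = Σ (P_i / 10 mm) · U_{j−i}.
At t = 2 h (j=4): Q = (26.8/10)·3.5 + (30.2/10)·4.9 + (27.5/10)·6.8 = 42.9 m³/s.

Q ≈ 42.9 m³/s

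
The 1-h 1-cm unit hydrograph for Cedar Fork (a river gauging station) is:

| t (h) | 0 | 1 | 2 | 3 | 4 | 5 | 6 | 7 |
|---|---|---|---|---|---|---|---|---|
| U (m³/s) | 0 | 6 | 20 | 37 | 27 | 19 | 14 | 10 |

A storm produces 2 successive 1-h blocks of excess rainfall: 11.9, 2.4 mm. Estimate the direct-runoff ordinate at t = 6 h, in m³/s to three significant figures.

By discrete convolution, Q_j = Σ (P_i / 10 mm) · U_{j−i}.
At t = 6 h (j=6): Q = (11.9/10)·14 + (2.4/10)·19 = 21.2 m³/s.

Q ≈ 21.2 m³/s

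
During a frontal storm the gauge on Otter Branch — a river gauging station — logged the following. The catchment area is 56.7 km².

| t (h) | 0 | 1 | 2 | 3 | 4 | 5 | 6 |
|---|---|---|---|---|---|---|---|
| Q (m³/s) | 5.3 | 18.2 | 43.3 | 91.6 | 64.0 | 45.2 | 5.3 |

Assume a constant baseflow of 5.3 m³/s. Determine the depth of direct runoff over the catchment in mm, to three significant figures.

d ≈ 15.0 mm

Direct runoff: 0.0, 12.9, 38.0, 86.3, 58.7, 39.9, 0.0 m³/s; ΣQ_DR = 235.8 m³/s.
V = ΣQ_DR · Δt = 235.8 × 3600 s = 8.489 × 10^5 m³.
Over A = 56.7 km², depth = V / A = 15.0 mm.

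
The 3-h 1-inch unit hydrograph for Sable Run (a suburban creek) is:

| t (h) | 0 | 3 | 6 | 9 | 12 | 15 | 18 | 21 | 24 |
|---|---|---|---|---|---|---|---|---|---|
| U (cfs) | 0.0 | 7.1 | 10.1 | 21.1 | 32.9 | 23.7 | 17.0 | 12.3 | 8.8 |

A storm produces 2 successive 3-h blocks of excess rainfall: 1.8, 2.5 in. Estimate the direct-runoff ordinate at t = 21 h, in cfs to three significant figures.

Q ≈ 64.6 cfs

By discrete convolution, Q_j = Σ (P_i / 1 in) · U_{j−i}.
At t = 21 h (j=7): Q = (1.8/1)·12.3 + (2.5/1)·17.0 = 64.6 cfs.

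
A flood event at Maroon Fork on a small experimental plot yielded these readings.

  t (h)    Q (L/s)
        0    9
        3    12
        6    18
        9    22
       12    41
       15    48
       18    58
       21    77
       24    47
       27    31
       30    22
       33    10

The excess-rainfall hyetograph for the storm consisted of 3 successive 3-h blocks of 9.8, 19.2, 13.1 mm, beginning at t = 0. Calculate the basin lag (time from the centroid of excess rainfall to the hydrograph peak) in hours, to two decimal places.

t_L ≈ 16.26 h

Centroid of excess rainfall: t_c = Σ P_i·t̄_i / ΣP_i = 4.7352 h (block centres at 1.5, 4.5, 7.5 h).
Hydrograph peak occurs at t = 21 h, so basin lag t_L = 21 − 4.7352 = 16.26 h.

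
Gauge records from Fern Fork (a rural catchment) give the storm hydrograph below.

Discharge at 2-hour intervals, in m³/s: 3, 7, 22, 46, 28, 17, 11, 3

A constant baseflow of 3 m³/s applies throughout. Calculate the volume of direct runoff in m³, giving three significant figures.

V ≈ 8.14 × 10^5 m³

Direct-runoff ordinates (Q − Q_b): 0.0, 4.0, 19.0, 43.0, 25.0, 14.0, 8.0, 0.0 m³/s.
ΣQ_DR = 113.0 m³/s.
With Δt = 2 h = 7200 s, V = ΣQ_DR · Δt = 113.0 × 7200 = 8.14 × 10^5 m³.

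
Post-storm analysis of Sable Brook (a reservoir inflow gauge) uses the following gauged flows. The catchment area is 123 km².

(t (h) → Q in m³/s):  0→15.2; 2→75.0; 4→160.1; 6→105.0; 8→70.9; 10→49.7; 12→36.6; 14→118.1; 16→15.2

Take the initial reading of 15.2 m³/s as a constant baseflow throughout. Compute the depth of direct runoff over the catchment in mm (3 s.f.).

d ≈ 29.8 mm

Direct runoff: 0.0, 59.8, 144.9, 89.8, 55.7, 34.5, 21.4, 102.9, 0.0 m³/s; ΣQ_DR = 509.0 m³/s.
V = ΣQ_DR · Δt = 509.0 × 7200 s = 3.665 × 10^6 m³.
Over A = 123 km², depth = V / A = 29.8 mm.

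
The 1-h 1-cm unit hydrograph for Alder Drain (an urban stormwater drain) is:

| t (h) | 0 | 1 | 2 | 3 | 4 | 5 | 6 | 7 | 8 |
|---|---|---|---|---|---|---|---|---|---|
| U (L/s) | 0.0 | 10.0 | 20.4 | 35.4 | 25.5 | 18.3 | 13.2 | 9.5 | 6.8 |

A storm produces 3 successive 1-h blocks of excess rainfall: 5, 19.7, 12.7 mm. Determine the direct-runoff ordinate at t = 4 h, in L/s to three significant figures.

By discrete convolution, Q_j = Σ (P_i / 10 mm) · U_{j−i}.
At t = 4 h (j=4): Q = (5/10)·25.5 + (19.7/10)·35.4 + (12.7/10)·20.4 = 108 L/s.

Q ≈ 108 L/s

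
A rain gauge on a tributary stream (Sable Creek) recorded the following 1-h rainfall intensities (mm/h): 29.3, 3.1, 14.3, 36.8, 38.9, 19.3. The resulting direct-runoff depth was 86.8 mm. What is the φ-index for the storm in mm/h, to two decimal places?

φ ≈ 10.36 mm/h

Only the 5 blocks with intensity above φ contribute runoff: 29.3, 14.3, 36.8, 38.9, 19.3 mm/h.
Σ(I−φ)·Δt = d  ⇒  (29.3+14.3+36.8+38.9+19.3 − 5φ)·1 = 86.8
φ = (138.6 − 86.8/1) / 5 = 10.36 mm/h.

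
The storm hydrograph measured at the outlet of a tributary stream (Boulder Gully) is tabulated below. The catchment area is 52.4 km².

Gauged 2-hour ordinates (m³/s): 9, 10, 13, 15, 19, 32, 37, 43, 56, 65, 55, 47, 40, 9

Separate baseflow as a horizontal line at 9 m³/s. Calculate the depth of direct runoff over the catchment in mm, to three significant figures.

d ≈ 44.5 mm

Direct runoff: 0.0, 1.0, 4.0, 6.0, 10.0, 23.0, 28.0, 34.0, 47.0, 56.0, 46.0, 38.0, 31.0, 0.0 m³/s; ΣQ_DR = 324.0 m³/s.
V = ΣQ_DR · Δt = 324.0 × 7200 s = 2.333 × 10^6 m³.
Over A = 52.4 km², depth = V / A = 44.5 mm.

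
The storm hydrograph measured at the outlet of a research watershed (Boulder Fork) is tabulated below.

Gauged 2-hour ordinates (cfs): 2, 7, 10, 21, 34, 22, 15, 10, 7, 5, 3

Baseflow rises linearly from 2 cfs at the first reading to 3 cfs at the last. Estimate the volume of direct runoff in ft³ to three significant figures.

V ≈ 7.81 × 10^5 ft³

Direct-runoff ordinates (Q − Q_b): 0.00, 4.90, 7.80, 18.70, 31.60, 19.50, 12.40, 7.30, 4.20, 2.10, 0.00 cfs.
ΣQ_DR = 108.5 cfs.
With Δt = 2 h = 7200 s, V = ΣQ_DR · Δt = 108.5 × 7200 = 7.81 × 10^5 ft³.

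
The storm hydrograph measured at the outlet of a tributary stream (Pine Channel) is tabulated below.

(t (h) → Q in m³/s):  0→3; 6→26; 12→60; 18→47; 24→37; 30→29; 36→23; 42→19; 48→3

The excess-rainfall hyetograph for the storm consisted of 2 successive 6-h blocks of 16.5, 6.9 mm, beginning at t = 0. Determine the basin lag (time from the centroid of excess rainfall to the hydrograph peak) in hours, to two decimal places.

t_L ≈ 7.23 h

Centroid of excess rainfall: t_c = Σ P_i·t̄_i / ΣP_i = 4.7692 h (block centres at 3, 9 h).
Hydrograph peak occurs at t = 12 h, so basin lag t_L = 12 − 4.7692 = 7.23 h.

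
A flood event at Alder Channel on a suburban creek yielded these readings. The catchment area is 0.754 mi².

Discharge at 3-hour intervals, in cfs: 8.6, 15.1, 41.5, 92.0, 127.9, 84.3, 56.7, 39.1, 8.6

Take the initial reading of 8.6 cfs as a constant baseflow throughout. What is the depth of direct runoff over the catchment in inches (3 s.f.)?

d ≈ 2.44 in

Direct runoff: 0.0, 6.5, 32.9, 83.4, 119.3, 75.7, 48.1, 30.5, 0.0 cfs; ΣQ_DR = 396.4 cfs.
V = ΣQ_DR · Δt = 396.4 × 10800 s = 4.281 × 10^6 ft³.
Over A = 0.754 mi², depth = V / A = 2.44 in.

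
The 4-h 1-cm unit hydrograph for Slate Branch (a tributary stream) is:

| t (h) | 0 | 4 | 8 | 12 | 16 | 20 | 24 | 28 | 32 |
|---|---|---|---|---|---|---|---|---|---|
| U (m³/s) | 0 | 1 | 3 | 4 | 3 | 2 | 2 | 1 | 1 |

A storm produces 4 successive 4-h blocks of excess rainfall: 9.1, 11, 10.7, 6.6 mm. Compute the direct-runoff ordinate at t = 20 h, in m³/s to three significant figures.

By discrete convolution, Q_j = Σ (P_i / 10 mm) · U_{j−i}.
At t = 20 h (j=5): Q = (9.1/10)·2 + (11/10)·3 + (10.7/10)·4 + (6.6/10)·3 = 11.4 m³/s.

Q ≈ 11.4 m³/s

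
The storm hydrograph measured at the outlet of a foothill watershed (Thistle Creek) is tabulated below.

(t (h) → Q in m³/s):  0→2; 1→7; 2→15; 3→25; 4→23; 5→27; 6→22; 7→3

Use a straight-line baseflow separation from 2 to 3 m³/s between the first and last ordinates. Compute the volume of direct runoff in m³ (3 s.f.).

V ≈ 3.74 × 10^5 m³

Direct-runoff ordinates (Q − Q_b): 0.00, 4.86, 12.71, 22.57, 20.43, 24.29, 19.14, 0.00 m³/s.
ΣQ_DR = 104.0 m³/s.
With Δt = 1 h = 3600 s, V = ΣQ_DR · Δt = 104.0 × 3600 = 3.74 × 10^5 m³.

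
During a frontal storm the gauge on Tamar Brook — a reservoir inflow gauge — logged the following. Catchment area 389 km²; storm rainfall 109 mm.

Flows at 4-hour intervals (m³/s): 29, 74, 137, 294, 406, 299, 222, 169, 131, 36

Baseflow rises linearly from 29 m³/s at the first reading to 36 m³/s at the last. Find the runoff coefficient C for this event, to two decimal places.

C ≈ 0.50

ΣQ_DR = 1472 m³/s; V = ΣQ_DR·Δt = 2.120 × 10^7 m³.
Runoff depth d = V / A = 54.49 mm.
C = d / P = 54.49 / 109 = 0.50.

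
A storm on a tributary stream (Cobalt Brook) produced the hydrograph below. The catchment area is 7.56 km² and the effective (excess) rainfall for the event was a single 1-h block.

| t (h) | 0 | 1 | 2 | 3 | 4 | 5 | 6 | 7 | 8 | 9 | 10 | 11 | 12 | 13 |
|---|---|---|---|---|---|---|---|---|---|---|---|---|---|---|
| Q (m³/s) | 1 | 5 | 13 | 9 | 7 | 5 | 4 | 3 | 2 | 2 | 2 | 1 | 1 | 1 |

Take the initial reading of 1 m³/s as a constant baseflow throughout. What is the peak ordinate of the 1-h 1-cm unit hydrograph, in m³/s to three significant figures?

Direct runoff: 0.0, 4.0, 12.0, 8.0, 6.0, 4.0, 3.0, 2.0, 1.0, 1.0, 1.0, 0.0, 0.0, 0.0 m³/s; ΣQ_DR = 42.00 m³/s, peak = 12.0 m³/s.
Runoff depth d = ΣQ_DR·Δt / A = 42.00 × 3600 / (7.56 km²) = 20.00 mm.
The 1-cm UH is the DRH scaled by (10 mm)/d, so U_p = 12.0 × 10/20.00 = 6.00 m³/s.

U_p ≈ 6.00 m³/s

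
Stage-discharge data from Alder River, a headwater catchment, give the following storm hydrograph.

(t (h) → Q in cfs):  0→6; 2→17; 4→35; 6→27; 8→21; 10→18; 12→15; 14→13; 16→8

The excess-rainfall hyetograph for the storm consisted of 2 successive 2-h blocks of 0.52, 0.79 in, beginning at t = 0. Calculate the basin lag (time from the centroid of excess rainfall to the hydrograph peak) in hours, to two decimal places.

Centroid of excess rainfall: t_c = Σ P_i·t̄_i / ΣP_i = 2.2061 h (block centres at 1, 3 h).
Hydrograph peak occurs at t = 4 h, so basin lag t_L = 4 − 2.2061 = 1.79 h.

t_L ≈ 1.79 h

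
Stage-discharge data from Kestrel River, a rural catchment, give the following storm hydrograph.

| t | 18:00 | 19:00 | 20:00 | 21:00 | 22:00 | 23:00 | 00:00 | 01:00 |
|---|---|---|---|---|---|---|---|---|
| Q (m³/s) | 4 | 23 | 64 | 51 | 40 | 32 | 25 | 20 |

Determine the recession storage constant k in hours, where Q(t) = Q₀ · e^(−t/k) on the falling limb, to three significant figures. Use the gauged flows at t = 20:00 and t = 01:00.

k ≈ 4.30 h

On the falling limb, Q drops from 64 to 20 m³/s between t = 20:00 and t = 01:00 (Δt = 5 h).
k = −Δt / ln(Q₂/Q₁) = −5 / ln(20/64) = 4.30 h.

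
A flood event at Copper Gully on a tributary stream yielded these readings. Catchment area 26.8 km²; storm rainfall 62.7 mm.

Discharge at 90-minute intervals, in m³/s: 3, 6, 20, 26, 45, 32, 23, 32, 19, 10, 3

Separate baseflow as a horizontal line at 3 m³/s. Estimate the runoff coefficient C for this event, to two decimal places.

C ≈ 0.60

ΣQ_DR = 186.0 m³/s; V = ΣQ_DR·Δt = 1.004 × 10^6 m³.
Runoff depth d = V / A = 37.48 mm.
C = d / P = 37.48 / 62.7 = 0.60.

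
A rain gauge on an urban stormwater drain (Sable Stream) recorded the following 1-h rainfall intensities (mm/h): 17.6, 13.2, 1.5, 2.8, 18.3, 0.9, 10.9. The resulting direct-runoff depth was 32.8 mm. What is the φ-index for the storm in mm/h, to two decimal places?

Only the 4 blocks with intensity above φ contribute runoff: 17.6, 13.2, 18.3, 10.9 mm/h.
Σ(I−φ)·Δt = d  ⇒  (17.6+13.2+18.3+10.9 − 4φ)·1 = 32.8
φ = (60.00 − 32.8/1) / 4 = 6.80 mm/h.

φ ≈ 6.80 mm/h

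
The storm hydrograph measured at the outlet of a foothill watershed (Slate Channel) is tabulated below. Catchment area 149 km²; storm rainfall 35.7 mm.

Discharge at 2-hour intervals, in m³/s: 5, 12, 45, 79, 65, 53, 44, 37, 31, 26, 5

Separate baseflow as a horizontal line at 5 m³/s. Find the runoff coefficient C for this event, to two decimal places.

C ≈ 0.47

ΣQ_DR = 347.0 m³/s; V = ΣQ_DR·Δt = 2.498 × 10^6 m³.
Runoff depth d = V / A = 16.77 mm.
C = d / P = 16.77 / 35.7 = 0.47.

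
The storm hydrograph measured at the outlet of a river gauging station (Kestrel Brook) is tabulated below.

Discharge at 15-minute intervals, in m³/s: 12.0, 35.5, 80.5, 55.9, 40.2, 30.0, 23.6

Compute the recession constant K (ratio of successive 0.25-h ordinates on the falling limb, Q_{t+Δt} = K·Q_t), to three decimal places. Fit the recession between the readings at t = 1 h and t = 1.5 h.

Using the recession-limb readings at t = 1 h and t = 1.5 h: Q falls from 40.2 to 23.6 m³/s over 2 intervals.
K = (Q₂/Q₁)^(1/2) = (23.6/40.2)^(1/2) = 0.766.

K ≈ 0.766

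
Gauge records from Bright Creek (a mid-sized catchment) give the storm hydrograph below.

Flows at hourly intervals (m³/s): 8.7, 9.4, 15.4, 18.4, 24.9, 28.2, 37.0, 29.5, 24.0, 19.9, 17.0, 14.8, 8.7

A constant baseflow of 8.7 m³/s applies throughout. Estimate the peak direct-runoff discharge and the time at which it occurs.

Subtracting baseflow gives direct-runoff ordinates: 0.0, 0.7, 6.7, 9.7, 16.2, 19.5, 28.3, 20.8, 15.3, 11.2, 8.3, 6.1, 0.0 m³/s.
The maximum is 28.3 m³/s, occurring at the reading for t = 6 h.

Q_p = 28.3 m³/s at t = 6 h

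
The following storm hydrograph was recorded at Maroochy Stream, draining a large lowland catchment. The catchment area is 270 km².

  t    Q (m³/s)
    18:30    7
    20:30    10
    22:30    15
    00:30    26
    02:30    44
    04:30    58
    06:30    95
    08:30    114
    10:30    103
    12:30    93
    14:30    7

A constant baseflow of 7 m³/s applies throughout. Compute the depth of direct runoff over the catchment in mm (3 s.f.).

Direct runoff: 0.0, 3.0, 8.0, 19.0, 37.0, 51.0, 88.0, 107.0, 96.0, 86.0, 0.0 m³/s; ΣQ_DR = 495.0 m³/s.
V = ΣQ_DR · Δt = 495.0 × 7200 s = 3.564 × 10^6 m³.
Over A = 270 km², depth = V / A = 13.2 mm.

d ≈ 13.2 mm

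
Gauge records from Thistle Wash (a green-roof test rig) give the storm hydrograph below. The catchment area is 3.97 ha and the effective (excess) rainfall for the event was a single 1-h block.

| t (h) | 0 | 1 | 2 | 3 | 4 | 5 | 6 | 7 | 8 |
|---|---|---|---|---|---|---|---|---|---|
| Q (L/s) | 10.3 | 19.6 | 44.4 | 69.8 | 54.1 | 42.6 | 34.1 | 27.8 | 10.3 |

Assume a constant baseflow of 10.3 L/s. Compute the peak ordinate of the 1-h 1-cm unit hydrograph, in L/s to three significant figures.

Direct runoff: 0.0, 9.3, 34.1, 59.5, 43.8, 32.3, 23.8, 17.5, 0.0 L/s; ΣQ_DR = 220.3 L/s, peak = 59.5 L/s.
Runoff depth d = ΣQ_DR·Δt / A = 220.3 × 3600 / (3.97 ha) = 19.98 mm.
The 1-cm UH is the DRH scaled by (10 mm)/d, so U_p = 59.5 × 10/19.98 = 29.8 L/s.

U_p ≈ 29.8 L/s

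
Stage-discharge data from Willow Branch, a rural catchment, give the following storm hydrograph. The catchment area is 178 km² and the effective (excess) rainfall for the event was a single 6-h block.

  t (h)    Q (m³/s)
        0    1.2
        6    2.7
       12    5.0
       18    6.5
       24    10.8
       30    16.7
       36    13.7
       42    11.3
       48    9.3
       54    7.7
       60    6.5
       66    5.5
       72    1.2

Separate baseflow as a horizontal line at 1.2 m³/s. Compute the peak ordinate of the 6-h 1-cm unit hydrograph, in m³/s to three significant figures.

Direct runoff: 0.0, 1.5, 3.8, 5.3, 9.6, 15.5, 12.5, 10.1, 8.1, 6.5, 5.3, 4.3, 0.0 m³/s; ΣQ_DR = 82.50 m³/s, peak = 15.5 m³/s.
Runoff depth d = ΣQ_DR·Δt / A = 82.50 × 21600 / (178 km²) = 10.01 mm.
The 1-cm UH is the DRH scaled by (10 mm)/d, so U_p = 15.5 × 10/10.01 = 15.5 m³/s.

U_p ≈ 15.5 m³/s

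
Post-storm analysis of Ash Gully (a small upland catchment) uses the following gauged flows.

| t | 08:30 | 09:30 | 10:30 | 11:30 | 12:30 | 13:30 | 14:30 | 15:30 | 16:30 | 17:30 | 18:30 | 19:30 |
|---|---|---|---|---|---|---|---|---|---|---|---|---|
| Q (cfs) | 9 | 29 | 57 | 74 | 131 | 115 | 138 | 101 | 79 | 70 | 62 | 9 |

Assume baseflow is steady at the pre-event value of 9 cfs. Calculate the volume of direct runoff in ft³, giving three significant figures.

Direct-runoff ordinates (Q − Q_b): 0.0, 20.0, 48.0, 65.0, 122.0, 106.0, 129.0, 92.0, 70.0, 61.0, 53.0, 0.0 cfs.
ΣQ_DR = 766.0 cfs.
With Δt = 1 h = 3600 s, V = ΣQ_DR · Δt = 766.0 × 3600 = 2.76 × 10^6 ft³.

V ≈ 2.76 × 10^6 ft³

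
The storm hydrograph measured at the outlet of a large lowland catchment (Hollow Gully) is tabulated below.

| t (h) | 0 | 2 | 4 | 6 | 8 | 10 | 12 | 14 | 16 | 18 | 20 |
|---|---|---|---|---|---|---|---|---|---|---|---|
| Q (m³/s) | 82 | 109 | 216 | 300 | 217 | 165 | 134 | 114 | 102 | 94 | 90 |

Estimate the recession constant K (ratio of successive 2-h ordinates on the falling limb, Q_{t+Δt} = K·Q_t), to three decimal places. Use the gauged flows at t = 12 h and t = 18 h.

K ≈ 0.889

Using the recession-limb readings at t = 12 h and t = 18 h: Q falls from 134 to 94 m³/s over 3 intervals.
K = (Q₂/Q₁)^(1/3) = (94/134)^(1/3) = 0.889.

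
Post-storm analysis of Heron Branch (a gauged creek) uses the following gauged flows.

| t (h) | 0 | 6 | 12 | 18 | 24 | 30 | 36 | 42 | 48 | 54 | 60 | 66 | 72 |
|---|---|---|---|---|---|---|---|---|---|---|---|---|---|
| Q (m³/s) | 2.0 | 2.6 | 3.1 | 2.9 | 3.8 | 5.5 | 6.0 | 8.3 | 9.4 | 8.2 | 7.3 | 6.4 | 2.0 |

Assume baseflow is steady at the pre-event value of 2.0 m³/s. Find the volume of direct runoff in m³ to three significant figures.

V ≈ 8.96 × 10^5 m³

Direct-runoff ordinates (Q − Q_b): 0.0, 0.6, 1.1, 0.9, 1.8, 3.5, 4.0, 6.3, 7.4, 6.2, 5.3, 4.4, 0.0 m³/s.
ΣQ_DR = 41.50 m³/s.
With Δt = 6 h = 21600 s, V = ΣQ_DR · Δt = 41.50 × 21600 = 8.96 × 10^5 m³.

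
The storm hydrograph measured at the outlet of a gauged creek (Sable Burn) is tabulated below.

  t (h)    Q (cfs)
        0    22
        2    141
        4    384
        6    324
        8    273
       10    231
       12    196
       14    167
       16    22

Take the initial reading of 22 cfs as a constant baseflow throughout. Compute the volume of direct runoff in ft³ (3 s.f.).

V ≈ 1.12 × 10^7 ft³

Direct-runoff ordinates (Q − Q_b): 0.0, 119.0, 362.0, 302.0, 251.0, 209.0, 174.0, 145.0, 0.0 cfs.
ΣQ_DR = 1562 cfs.
With Δt = 2 h = 7200 s, V = ΣQ_DR · Δt = 1562 × 7200 = 1.12 × 10^7 ft³.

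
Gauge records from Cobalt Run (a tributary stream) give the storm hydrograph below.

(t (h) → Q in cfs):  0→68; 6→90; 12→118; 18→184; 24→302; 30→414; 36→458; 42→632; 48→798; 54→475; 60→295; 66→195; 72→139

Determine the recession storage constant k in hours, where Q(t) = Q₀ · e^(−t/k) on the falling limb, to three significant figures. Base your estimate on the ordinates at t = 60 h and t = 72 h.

On the falling limb, Q drops from 295 to 139 cfs between t = 60 h and t = 72 h (Δt = 12 h).
k = −Δt / ln(Q₂/Q₁) = −12 / ln(139/295) = 15.9 h.

k ≈ 15.9 h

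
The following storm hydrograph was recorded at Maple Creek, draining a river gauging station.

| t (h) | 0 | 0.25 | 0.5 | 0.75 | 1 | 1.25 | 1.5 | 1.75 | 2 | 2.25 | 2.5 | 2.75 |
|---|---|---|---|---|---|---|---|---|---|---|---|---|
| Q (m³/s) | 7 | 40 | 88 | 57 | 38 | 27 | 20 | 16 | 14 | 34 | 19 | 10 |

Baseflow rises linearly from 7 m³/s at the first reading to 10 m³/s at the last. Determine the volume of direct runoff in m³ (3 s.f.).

V ≈ 2.41 × 10^5 m³

Direct-runoff ordinates (Q − Q_b): 0.00, 32.73, 80.45, 49.18, 29.91, 18.64, 11.36, 7.09, 4.82, 24.55, 9.27, 0.00 m³/s.
ΣQ_DR = 268.0 m³/s.
With Δt = 0.25 h = 900 s, V = ΣQ_DR · Δt = 268.0 × 900 = 2.41 × 10^5 m³.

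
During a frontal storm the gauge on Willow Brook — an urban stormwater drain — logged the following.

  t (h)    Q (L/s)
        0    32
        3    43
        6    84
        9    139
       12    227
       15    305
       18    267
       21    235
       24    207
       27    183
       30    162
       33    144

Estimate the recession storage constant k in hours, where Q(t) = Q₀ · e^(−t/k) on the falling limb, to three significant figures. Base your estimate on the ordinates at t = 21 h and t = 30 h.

On the falling limb, Q drops from 235 to 162 L/s between t = 21 h and t = 30 h (Δt = 9 h).
k = −Δt / ln(Q₂/Q₁) = −9 / ln(162/235) = 24.2 h.

k ≈ 24.2 h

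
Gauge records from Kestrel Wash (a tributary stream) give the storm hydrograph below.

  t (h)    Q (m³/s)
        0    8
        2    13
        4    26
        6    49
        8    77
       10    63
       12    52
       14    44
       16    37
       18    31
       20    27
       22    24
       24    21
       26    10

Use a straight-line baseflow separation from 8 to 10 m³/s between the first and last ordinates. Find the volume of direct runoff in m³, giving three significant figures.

V ≈ 2.56 × 10^6 m³

Direct-runoff ordinates (Q − Q_b): 0.00, 4.85, 17.69, 40.54, 68.38, 54.23, 43.08, 34.92, 27.77, 21.62, 17.46, 14.31, 11.15, 0.00 m³/s.
ΣQ_DR = 356.0 m³/s.
With Δt = 2 h = 7200 s, V = ΣQ_DR · Δt = 356.0 × 7200 = 2.56 × 10^6 m³.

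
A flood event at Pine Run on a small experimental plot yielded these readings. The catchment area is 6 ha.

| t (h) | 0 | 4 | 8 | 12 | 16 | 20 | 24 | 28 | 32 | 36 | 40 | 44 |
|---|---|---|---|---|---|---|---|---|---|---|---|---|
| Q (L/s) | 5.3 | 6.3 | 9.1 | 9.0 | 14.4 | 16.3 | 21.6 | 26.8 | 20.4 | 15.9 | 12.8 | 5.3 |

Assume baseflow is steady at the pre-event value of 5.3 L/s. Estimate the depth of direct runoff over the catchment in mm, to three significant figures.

d ≈ 23.9 mm

Direct runoff: 0.0, 1.0, 3.8, 3.7, 9.1, 11.0, 16.3, 21.5, 15.1, 10.6, 7.5, 0.0 L/s; ΣQ_DR = 99.60 L/s.
V = ΣQ_DR · Δt = 99.60 × 14400 s = 1.434 × 10^6 L.
Over A = 6 ha, depth = V / A = 23.9 mm.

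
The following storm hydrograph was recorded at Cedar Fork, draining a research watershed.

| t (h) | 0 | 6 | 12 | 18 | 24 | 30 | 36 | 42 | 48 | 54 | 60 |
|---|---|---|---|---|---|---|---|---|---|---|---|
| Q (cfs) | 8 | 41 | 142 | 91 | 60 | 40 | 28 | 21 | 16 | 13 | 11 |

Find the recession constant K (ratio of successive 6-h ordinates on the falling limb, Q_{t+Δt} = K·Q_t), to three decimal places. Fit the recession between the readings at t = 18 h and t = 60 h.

Using the recession-limb readings at t = 18 h and t = 60 h: Q falls from 91 to 11 cfs over 7 intervals.
K = (Q₂/Q₁)^(1/7) = (11/91)^(1/7) = 0.739.

K ≈ 0.739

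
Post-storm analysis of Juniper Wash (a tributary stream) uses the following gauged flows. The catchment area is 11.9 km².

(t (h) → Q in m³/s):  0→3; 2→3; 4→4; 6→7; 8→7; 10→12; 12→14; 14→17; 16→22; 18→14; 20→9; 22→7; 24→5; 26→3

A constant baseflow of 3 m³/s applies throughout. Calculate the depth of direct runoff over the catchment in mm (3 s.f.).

d ≈ 51.4 mm

Direct runoff: 0.0, 0.0, 1.0, 4.0, 4.0, 9.0, 11.0, 14.0, 19.0, 11.0, 6.0, 4.0, 2.0, 0.0 m³/s; ΣQ_DR = 85.00 m³/s.
V = ΣQ_DR · Δt = 85.00 × 7200 s = 6.120 × 10^5 m³.
Over A = 11.9 km², depth = V / A = 51.4 mm.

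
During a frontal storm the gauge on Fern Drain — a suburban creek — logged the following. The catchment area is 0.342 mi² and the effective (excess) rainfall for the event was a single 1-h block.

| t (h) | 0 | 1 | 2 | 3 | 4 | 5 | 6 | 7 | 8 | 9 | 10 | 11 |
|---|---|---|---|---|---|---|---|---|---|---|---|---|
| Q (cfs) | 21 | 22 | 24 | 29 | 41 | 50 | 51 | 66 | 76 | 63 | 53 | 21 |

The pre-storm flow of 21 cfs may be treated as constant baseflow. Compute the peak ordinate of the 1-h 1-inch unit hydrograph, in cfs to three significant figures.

U_p ≈ 45.8 cfs

Direct runoff: 0.0, 1.0, 3.0, 8.0, 20.0, 29.0, 30.0, 45.0, 55.0, 42.0, 32.0, 0.0 cfs; ΣQ_DR = 265.0 cfs, peak = 55.0 cfs.
Runoff depth d = ΣQ_DR·Δt / A = 265.0 × 3600 / (0.342 mi²) = 1.201 in.
The 1-inch UH is the DRH scaled by (1 in)/d, so U_p = 55.0 × 1/1.201 = 45.8 cfs.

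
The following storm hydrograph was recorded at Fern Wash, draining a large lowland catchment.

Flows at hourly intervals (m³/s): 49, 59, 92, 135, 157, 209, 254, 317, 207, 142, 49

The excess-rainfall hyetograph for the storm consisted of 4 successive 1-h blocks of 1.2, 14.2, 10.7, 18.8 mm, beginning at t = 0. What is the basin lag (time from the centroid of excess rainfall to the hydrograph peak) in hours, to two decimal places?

t_L ≈ 4.45 h

Centroid of excess rainfall: t_c = Σ P_i·t̄_i / ΣP_i = 2.5490 h (block centres at 0.5, 1.5, 2.5, 3.5 h).
Hydrograph peak occurs at t = 7 h, so basin lag t_L = 7 − 2.5490 = 4.45 h.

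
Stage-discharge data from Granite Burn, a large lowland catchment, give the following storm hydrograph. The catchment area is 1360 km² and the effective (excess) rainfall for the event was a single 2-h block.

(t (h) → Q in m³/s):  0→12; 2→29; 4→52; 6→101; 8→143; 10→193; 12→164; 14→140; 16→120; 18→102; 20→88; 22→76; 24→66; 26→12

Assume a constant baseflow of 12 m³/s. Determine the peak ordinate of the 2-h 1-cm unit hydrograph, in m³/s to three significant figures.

Direct runoff: 0.0, 17.0, 40.0, 89.0, 131.0, 181.0, 152.0, 128.0, 108.0, 90.0, 76.0, 64.0, 54.0, 0.0 m³/s; ΣQ_DR = 1130 m³/s, peak = 181.0 m³/s.
Runoff depth d = ΣQ_DR·Δt / A = 1130 × 7200 / (1360 km²) = 5.982 mm.
The 1-cm UH is the DRH scaled by (10 mm)/d, so U_p = 181.0 × 10/5.982 = 303 m³/s.

U_p ≈ 303 m³/s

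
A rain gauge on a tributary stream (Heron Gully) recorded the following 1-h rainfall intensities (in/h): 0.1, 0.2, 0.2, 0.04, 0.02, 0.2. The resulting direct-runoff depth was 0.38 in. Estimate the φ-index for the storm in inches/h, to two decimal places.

Only the 4 blocks with intensity above φ contribute runoff: 0.1, 0.2, 0.2, 0.2 in/h.
Σ(I−φ)·Δt = d  ⇒  (0.1+0.2+0.2+0.2 − 4φ)·1 = 0.38
φ = (0.7000 − 0.38/1) / 4 = 0.08 in/h.

φ ≈ 0.08 in/h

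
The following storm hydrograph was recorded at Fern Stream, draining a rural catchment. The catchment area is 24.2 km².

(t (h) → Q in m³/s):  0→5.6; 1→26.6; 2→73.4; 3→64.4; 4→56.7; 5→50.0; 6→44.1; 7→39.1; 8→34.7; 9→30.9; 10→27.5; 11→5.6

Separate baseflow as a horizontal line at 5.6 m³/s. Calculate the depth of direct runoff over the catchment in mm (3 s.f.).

d ≈ 58.2 mm

Direct runoff: 0.0, 21.0, 67.8, 58.8, 51.1, 44.4, 38.5, 33.5, 29.1, 25.3, 21.9, 0.0 m³/s; ΣQ_DR = 391.4 m³/s.
V = ΣQ_DR · Δt = 391.4 × 3600 s = 1.409 × 10^6 m³.
Over A = 24.2 km², depth = V / A = 58.2 mm.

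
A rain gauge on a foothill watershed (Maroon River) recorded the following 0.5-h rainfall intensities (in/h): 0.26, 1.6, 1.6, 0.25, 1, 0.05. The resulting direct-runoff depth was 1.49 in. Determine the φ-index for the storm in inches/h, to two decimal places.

Only the 3 blocks with intensity above φ contribute runoff: 1.6, 1.6, 1 in/h.
Σ(I−φ)·Δt = d  ⇒  (1.6+1.6+1 − 3φ)·0.5 = 1.49
φ = (4.200 − 1.49/0.5) / 3 = 0.41 in/h.

φ ≈ 0.41 in/h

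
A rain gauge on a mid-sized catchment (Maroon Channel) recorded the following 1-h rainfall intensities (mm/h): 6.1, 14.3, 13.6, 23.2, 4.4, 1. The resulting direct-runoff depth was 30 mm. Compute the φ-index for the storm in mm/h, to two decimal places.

Only the 3 blocks with intensity above φ contribute runoff: 14.3, 13.6, 23.2 mm/h.
Σ(I−φ)·Δt = d  ⇒  (14.3+13.6+23.2 − 3φ)·1 = 30
φ = (51.10 − 30/1) / 3 = 7.03 mm/h.

φ ≈ 7.03 mm/h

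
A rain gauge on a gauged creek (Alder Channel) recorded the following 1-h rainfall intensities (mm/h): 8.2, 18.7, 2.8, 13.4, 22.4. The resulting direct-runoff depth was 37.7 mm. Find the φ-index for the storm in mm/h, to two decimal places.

φ ≈ 6.25 mm/h

Only the 4 blocks with intensity above φ contribute runoff: 8.2, 18.7, 13.4, 22.4 mm/h.
Σ(I−φ)·Δt = d  ⇒  (8.2+18.7+13.4+22.4 − 4φ)·1 = 37.7
φ = (62.70 − 37.7/1) / 4 = 6.25 mm/h.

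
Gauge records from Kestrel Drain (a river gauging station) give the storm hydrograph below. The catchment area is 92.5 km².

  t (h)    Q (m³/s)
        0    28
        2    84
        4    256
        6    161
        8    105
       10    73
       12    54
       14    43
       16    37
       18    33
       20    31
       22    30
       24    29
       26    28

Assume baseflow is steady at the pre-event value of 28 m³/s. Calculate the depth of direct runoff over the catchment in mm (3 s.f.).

Direct runoff: 0.0, 56.0, 228.0, 133.0, 77.0, 45.0, 26.0, 15.0, 9.0, 5.0, 3.0, 2.0, 1.0, 0.0 m³/s; ΣQ_DR = 600.0 m³/s.
V = ΣQ_DR · Δt = 600.0 × 7200 s = 4.320 × 10^6 m³.
Over A = 92.5 km², depth = V / A = 46.7 mm.

d ≈ 46.7 mm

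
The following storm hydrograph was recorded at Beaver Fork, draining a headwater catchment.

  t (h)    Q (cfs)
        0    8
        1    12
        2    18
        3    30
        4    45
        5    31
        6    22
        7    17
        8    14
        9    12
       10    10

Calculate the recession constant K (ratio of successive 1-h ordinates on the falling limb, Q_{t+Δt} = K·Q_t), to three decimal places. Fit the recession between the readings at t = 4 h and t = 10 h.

Using the recession-limb readings at t = 4 h and t = 10 h: Q falls from 45 to 10 cfs over 6 intervals.
K = (Q₂/Q₁)^(1/6) = (10/45)^(1/6) = 0.778.

K ≈ 0.778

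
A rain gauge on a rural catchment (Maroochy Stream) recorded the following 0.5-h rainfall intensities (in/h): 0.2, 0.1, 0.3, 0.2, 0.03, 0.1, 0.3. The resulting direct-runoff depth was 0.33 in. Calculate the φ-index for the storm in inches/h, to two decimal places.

φ ≈ 0.09 in/h

Only the 6 blocks with intensity above φ contribute runoff: 0.2, 0.1, 0.3, 0.2, 0.1, 0.3 in/h.
Σ(I−φ)·Δt = d  ⇒  (0.2+0.1+0.3+0.2+0.1+0.3 − 6φ)·0.5 = 0.33
φ = (1.200 − 0.33/0.5) / 6 = 0.09 in/h.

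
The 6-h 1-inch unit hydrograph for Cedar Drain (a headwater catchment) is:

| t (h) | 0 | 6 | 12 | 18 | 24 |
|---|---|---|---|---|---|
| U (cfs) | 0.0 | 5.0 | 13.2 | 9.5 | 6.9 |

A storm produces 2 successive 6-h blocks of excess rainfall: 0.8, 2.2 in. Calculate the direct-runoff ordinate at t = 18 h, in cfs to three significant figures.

By discrete convolution, Q_j = Σ (P_i / 1 in) · U_{j−i}.
At t = 18 h (j=3): Q = (0.8/1)·9.5 + (2.2/1)·13.2 = 36.6 cfs.

Q ≈ 36.6 cfs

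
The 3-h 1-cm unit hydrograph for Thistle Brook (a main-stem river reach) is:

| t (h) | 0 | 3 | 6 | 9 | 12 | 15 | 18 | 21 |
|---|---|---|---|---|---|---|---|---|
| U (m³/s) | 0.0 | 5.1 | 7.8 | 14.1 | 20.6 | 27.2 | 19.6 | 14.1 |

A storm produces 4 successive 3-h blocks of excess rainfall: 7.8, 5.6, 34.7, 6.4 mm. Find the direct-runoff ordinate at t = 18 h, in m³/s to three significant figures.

By discrete convolution, Q_j = Σ (P_i / 10 mm) · U_{j−i}.
At t = 18 h (j=6): Q = (7.8/10)·19.6 + (5.6/10)·27.2 + (34.7/10)·20.6 + (6.4/10)·14.1 = 111 m³/s.

Q ≈ 111 m³/s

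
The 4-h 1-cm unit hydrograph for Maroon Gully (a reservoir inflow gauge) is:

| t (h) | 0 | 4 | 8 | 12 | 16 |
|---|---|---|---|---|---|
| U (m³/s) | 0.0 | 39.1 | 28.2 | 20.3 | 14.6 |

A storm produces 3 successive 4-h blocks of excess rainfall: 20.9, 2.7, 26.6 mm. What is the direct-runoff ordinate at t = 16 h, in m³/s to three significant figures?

Q ≈ 111 m³/s

By discrete convolution, Q_j = Σ (P_i / 10 mm) · U_{j−i}.
At t = 16 h (j=4): Q = (20.9/10)·14.6 + (2.7/10)·20.3 + (26.6/10)·28.2 = 111 m³/s.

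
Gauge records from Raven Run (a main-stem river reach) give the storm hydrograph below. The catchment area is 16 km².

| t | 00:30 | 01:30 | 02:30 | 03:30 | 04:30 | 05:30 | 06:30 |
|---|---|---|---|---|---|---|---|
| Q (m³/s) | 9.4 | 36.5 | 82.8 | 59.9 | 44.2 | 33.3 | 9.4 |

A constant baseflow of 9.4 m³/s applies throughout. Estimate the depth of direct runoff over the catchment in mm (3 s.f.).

Direct runoff: 0.0, 27.1, 73.4, 50.5, 34.8, 23.9, 0.0 m³/s; ΣQ_DR = 209.7 m³/s.
V = ΣQ_DR · Δt = 209.7 × 3600 s = 7.549 × 10^5 m³.
Over A = 16 km², depth = V / A = 47.2 mm.

d ≈ 47.2 mm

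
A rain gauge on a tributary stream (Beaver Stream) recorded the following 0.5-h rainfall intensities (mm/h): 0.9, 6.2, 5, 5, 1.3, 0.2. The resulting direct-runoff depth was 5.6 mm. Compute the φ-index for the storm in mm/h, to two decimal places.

Only the 3 blocks with intensity above φ contribute runoff: 6.2, 5, 5 mm/h.
Σ(I−φ)·Δt = d  ⇒  (6.2+5+5 − 3φ)·0.5 = 5.6
φ = (16.20 − 5.6/0.5) / 3 = 1.67 mm/h.

φ ≈ 1.67 mm/h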